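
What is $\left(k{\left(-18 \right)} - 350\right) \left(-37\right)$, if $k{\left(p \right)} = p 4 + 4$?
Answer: $15466$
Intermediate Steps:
$k{\left(p \right)} = 4 + 4 p$ ($k{\left(p \right)} = 4 p + 4 = 4 + 4 p$)
$\left(k{\left(-18 \right)} - 350\right) \left(-37\right) = \left(\left(4 + 4 \left(-18\right)\right) - 350\right) \left(-37\right) = \left(\left(4 - 72\right) - 350\right) \left(-37\right) = \left(-68 - 350\right) \left(-37\right) = \left(-418\right) \left(-37\right) = 15466$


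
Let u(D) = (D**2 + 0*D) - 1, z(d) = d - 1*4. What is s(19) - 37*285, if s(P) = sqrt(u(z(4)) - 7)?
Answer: -10545 + 2*I*sqrt(2) ≈ -10545.0 + 2.8284*I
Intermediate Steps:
z(d) = -4 + d (z(d) = d - 4 = -4 + d)
u(D) = -1 + D**2 (u(D) = (D**2 + 0) - 1 = D**2 - 1 = -1 + D**2)
s(P) = 2*I*sqrt(2) (s(P) = sqrt((-1 + (-4 + 4)**2) - 7) = sqrt((-1 + 0**2) - 7) = sqrt((-1 + 0) - 7) = sqrt(-1 - 7) = sqrt(-8) = 2*I*sqrt(2))
s(19) - 37*285 = 2*I*sqrt(2) - 37*285 = 2*I*sqrt(2) - 10545 = -10545 + 2*I*sqrt(2)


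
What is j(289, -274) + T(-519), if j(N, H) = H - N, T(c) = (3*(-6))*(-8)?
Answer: -419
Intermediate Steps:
T(c) = 144 (T(c) = -18*(-8) = 144)
j(289, -274) + T(-519) = (-274 - 1*289) + 144 = (-274 - 289) + 144 = -563 + 144 = -419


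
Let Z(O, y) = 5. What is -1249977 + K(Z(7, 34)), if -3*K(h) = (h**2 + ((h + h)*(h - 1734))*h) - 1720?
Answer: -3661786/3 ≈ -1.2206e+6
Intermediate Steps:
K(h) = 1720/3 - h**2/3 - 2*h**2*(-1734 + h)/3 (K(h) = -((h**2 + ((h + h)*(h - 1734))*h) - 1720)/3 = -((h**2 + ((2*h)*(-1734 + h))*h) - 1720)/3 = -((h**2 + (2*h*(-1734 + h))*h) - 1720)/3 = -((h**2 + 2*h**2*(-1734 + h)) - 1720)/3 = -(-1720 + h**2 + 2*h**2*(-1734 + h))/3 = 1720/3 - h**2/3 - 2*h**2*(-1734 + h)/3)
-1249977 + K(Z(7, 34)) = -1249977 + (1720/3 - 2/3*5**3 + (3467/3)*5**2) = -1249977 + (1720/3 - 2/3*125 + (3467/3)*25) = -1249977 + (1720/3 - 250/3 + 86675/3) = -1249977 + 88145/3 = -3661786/3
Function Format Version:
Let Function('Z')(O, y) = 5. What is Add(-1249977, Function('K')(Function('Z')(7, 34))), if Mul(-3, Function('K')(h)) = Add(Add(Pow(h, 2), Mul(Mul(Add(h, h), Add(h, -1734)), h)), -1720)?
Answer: Rational(-3661786, 3) ≈ -1.2206e+6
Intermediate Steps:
Function('K')(h) = Add(Rational(1720, 3), Mul(Rational(-1, 3), Pow(h, 2)), Mul(Rational(-2, 3), Pow(h, 2), Add(-1734, h))) (Function('K')(h) = Mul(Rational(-1, 3), Add(Add(Pow(h, 2), Mul(Mul(Add(h, h), Add(h, -1734)), h)), -1720)) = Mul(Rational(-1, 3), Add(Add(Pow(h, 2), Mul(Mul(Mul(2, h), Add(-1734, h)), h)), -1720)) = Mul(Rational(-1, 3), Add(Add(Pow(h, 2), Mul(Mul(2, h, Add(-1734, h)), h)), -1720)) = Mul(Rational(-1, 3), Add(Add(Pow(h, 2), Mul(2, Pow(h, 2), Add(-1734, h))), -1720)) = Mul(Rational(-1, 3), Add(-1720, Pow(h, 2), Mul(2, Pow(h, 2), Add(-1734, h)))) = Add(Rational(1720, 3), Mul(Rational(-1, 3), Pow(h, 2)), Mul(Rational(-2, 3), Pow(h, 2), Add(-1734, h))))
Add(-1249977, Function('K')(Function('Z')(7, 34))) = Add(-1249977, Add(Rational(1720, 3), Mul(Rational(-2, 3), Pow(5, 3)), Mul(Rational(3467, 3), Pow(5, 2)))) = Add(-1249977, Add(Rational(1720, 3), Mul(Rational(-2, 3), 125), Mul(Rational(3467, 3), 25))) = Add(-1249977, Add(Rational(1720, 3), Rational(-250, 3), Rational(86675, 3))) = Add(-1249977, Rational(88145, 3)) = Rational(-3661786, 3)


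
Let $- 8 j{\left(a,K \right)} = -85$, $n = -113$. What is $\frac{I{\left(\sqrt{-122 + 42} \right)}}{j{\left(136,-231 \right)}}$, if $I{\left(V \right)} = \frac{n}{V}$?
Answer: $\frac{226 i \sqrt{5}}{425} \approx 1.1891 i$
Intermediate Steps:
$j{\left(a,K \right)} = \frac{85}{8}$ ($j{\left(a,K \right)} = \left(- \frac{1}{8}\right) \left(-85\right) = \frac{85}{8}$)
$I{\left(V \right)} = - \frac{113}{V}$
$\frac{I{\left(\sqrt{-122 + 42} \right)}}{j{\left(136,-231 \right)}} = \frac{\left(-113\right) \frac{1}{\sqrt{-122 + 42}}}{\frac{85}{8}} = - \frac{113}{\sqrt{-80}} \cdot \frac{8}{85} = - \frac{113}{4 i \sqrt{5}} \cdot \frac{8}{85} = - 113 \left(- \frac{i \sqrt{5}}{20}\right) \frac{8}{85} = \frac{113 i \sqrt{5}}{20} \cdot \frac{8}{85} = \frac{226 i \sqrt{5}}{425}$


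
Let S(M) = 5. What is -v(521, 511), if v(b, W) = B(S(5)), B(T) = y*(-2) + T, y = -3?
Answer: -11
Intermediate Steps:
B(T) = 6 + T (B(T) = -3*(-2) + T = 6 + T)
v(b, W) = 11 (v(b, W) = 6 + 5 = 11)
-v(521, 511) = -1*11 = -11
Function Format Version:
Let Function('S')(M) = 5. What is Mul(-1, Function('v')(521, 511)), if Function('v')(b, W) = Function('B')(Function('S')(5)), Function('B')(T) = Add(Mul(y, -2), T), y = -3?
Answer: -11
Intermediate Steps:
Function('B')(T) = Add(6, T) (Function('B')(T) = Add(Mul(-3, -2), T) = Add(6, T))
Function('v')(b, W) = 11 (Function('v')(b, W) = Add(6, 5) = 11)
Mul(-1, Function('v')(521, 511)) = Mul(-1, 11) = -11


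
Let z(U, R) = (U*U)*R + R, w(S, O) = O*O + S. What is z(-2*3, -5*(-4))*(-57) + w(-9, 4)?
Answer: -42173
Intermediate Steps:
w(S, O) = S + O² (w(S, O) = O² + S = S + O²)
z(U, R) = R + R*U² (z(U, R) = U²*R + R = R*U² + R = R + R*U²)
z(-2*3, -5*(-4))*(-57) + w(-9, 4) = ((-5*(-4))*(1 + (-2*3)²))*(-57) + (-9 + 4²) = (20*(1 + (-6)²))*(-57) + (-9 + 16) = (20*(1 + 36))*(-57) + 7 = (20*37)*(-57) + 7 = 740*(-57) + 7 = -42180 + 7 = -42173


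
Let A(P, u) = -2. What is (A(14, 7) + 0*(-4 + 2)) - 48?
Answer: -50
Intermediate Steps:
(A(14, 7) + 0*(-4 + 2)) - 48 = (-2 + 0*(-4 + 2)) - 48 = (-2 + 0*(-2)) - 48 = (-2 + 0) - 48 = -2 - 48 = -50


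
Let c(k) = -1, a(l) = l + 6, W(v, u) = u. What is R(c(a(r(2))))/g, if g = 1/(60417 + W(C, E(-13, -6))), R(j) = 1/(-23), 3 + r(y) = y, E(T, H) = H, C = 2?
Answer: -60411/23 ≈ -2626.6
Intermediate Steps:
r(y) = -3 + y
a(l) = 6 + l
R(j) = -1/23
g = 1/60411 (g = 1/(60417 - 6) = 1/60411 ≈ 1.6553e-5)
R(c(a(r(2))))/g = -1/(23*1/60411) = -1/23*60411 = -60411/23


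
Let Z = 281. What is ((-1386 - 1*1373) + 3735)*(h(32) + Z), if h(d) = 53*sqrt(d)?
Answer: 274256 + 206912*sqrt(2) ≈ 5.6687e+5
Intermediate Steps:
((-1386 - 1*1373) + 3735)*(h(32) + Z) = ((-1386 - 1*1373) + 3735)*(53*sqrt(32) + 281) = ((-1386 - 1373) + 3735)*(53*(4*sqrt(2)) + 281) = (-2759 + 3735)*(212*sqrt(2) + 281) = 976*(281 + 212*sqrt(2)) = 274256 + 206912*sqrt(2)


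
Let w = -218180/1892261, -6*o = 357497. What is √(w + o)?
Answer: I*√7680448290595266102/11353566 ≈ 244.1*I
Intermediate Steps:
o = -357497/6 (o = -⅙*357497 = -357497/6 ≈ -59583.)
w = -218180/1892261 ≈ -0.11530
√(w + o) = √(-218180/1892261 - 357497/6) = √(-676478939797/11353566) = I*√7680448290595266102/11353566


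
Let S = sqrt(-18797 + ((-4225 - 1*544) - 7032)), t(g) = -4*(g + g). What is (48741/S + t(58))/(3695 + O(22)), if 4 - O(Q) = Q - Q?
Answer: -464/3699 - 16247*I*sqrt(30598)/37727334 ≈ -0.12544 - 0.075329*I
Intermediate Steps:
t(g) = -8*g
O(Q) = 4 (O(Q) = 4 - (Q - Q) = 4 - 1*0 = 4 + 0 = 4)
S = I*sqrt(30598) (S = sqrt(-18797 + ((-4225 - 544) - 7032)) = sqrt(-18797 + (-4769 - 7032)) = sqrt(-18797 - 11801) = sqrt(-30598) = I*sqrt(30598) ≈ 174.92*I)
(48741/S + t(58))/(3695 + O(22)) = (48741/((I*sqrt(30598))) - 8*58)/(3695 + 4) = (48741*(-I*sqrt(30598)/30598) - 464)/3699 = (-48741*I*sqrt(30598)/30598 - 464)*(1/3699) = (-464 - 48741*I*sqrt(30598)/30598)*(1/3699) = -464/3699 - 16247*I*sqrt(30598)/37727334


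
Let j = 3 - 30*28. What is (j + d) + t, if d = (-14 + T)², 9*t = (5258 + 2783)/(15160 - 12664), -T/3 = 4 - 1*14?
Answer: -13043543/22464 ≈ -580.64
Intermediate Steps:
T = 30 (T = -3*(4 - 1*14) = -3*(4 - 14) = -3*(-10) = 30)
t = 8041/22464 (t = ((5258 + 2783)/(15160 - 12664))/9 = (8041/2496)/9 = (8041*(1/2496))/9 = (⅑)*(8041/2496) = 8041/22464 ≈ 0.35795)
d = 256 (d = (-14 + 30)² = 16² = 256)
j = -837 (j = 3 - 840 = -837)
(j + d) + t = (-837 + 256) + 8041/22464 = -581 + 8041/22464 = -13043543/22464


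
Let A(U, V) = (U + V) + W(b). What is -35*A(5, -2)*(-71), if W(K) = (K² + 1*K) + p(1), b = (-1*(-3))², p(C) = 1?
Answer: 233590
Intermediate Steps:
b = 9 (b = 3² = 9)
W(K) = 1 + K + K² (W(K) = (K² + 1*K) + 1 = (K² + K) + 1 = (K + K²) + 1 = 1 + K + K²)
A(U, V) = 91 + U + V (A(U, V) = (U + V) + (1 + 9 + 9²) = (U + V) + (1 + 9 + 81) = (U + V) + 91 = 91 + U + V)
-35*A(5, -2)*(-71) = -35*(91 + 5 - 2)*(-71) = -35*94*(-71) = -3290*(-71) = 233590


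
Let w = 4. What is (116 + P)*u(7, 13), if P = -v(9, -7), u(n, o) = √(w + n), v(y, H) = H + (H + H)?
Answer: 137*√11 ≈ 454.38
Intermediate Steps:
v(y, H) = 3*H (v(y, H) = H + 2*H = 3*H)
u(n, o) = √(4 + n)
P = 21 (P = -3*(-7) = -1*(-21) = 21)
(116 + P)*u(7, 13) = (116 + 21)*√(4 + 7) = 137*√11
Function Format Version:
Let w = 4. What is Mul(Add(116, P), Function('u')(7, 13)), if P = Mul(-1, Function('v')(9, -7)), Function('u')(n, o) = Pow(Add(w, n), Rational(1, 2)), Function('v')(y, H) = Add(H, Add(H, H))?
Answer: Mul(137, Pow(11, Rational(1, 2))) ≈ 454.38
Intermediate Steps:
Function('v')(y, H) = Mul(3, H) (Function('v')(y, H) = Add(H, Mul(2, H)) = Mul(3, H))
Function('u')(n, o) = Pow(Add(4, n), Rational(1, 2))
P = 21 (P = Mul(-1, Mul(3, -7)) = Mul(-1, -21) = 21)
Mul(Add(116, P), Function('u')(7, 13)) = Mul(Add(116, 21), Pow(Add(4, 7), Rational(1, 2))) = Mul(137, Pow(11, Rational(1, 2)))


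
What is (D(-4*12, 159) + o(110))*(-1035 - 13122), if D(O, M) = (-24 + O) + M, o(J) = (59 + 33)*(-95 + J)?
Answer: -20768319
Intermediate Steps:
o(J) = -8740 + 92*J (o(J) = 92*(-95 + J) = -8740 + 92*J)
D(O, M) = -24 + M + O
(D(-4*12, 159) + o(110))*(-1035 - 13122) = ((-24 + 159 - 4*12) + (-8740 + 92*110))*(-1035 - 13122) = ((-24 + 159 - 48) + (-8740 + 10120))*(-14157) = (87 + 1380)*(-14157) = 1467*(-14157) = -20768319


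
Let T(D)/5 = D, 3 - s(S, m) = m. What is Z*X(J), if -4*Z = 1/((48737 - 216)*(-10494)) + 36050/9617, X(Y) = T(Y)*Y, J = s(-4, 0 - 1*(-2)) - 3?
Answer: -91779582115415/4896778039758 ≈ -18.743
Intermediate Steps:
s(S, m) = 3 - m
T(D) = 5*D
J = -2 (J = (3 - (0 - 1*(-2))) - 3 = (3 - (0 + 2)) - 3 = (3 - 1*2) - 3 = (3 - 2) - 3 = 1 - 3 = -2)
X(Y) = 5*Y² (X(Y) = (5*Y)*Y = 5*Y²)
Z = -18355916423083/19587112159032 (Z = -(1/((48737 - 216)*(-10494)) + 36050/9617)/4 = -(-1/10494/48521 + 36050*(1/9617))/4 = -((1/48521)*(-1/10494) + 36050/9617)/4 = -(-1/509179374 + 36050/9617)/4 = -¼*18355916423083/4896778039758 = -18355916423083/19587112159032 ≈ -0.93714)
Z*X(J) = -91779582115415*(-2)²/19587112159032 = -91779582115415*4/19587112159032 = -18355916423083/19587112159032*20 = -91779582115415/4896778039758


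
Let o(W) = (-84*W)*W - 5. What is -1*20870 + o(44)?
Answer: -183499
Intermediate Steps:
o(W) = -5 - 84*W² (o(W) = -84*W² - 5 = -5 - 84*W²)
-1*20870 + o(44) = -1*20870 + (-5 - 84*44²) = -20870 + (-5 - 84*1936) = -20870 + (-5 - 162624) = -20870 - 162629 = -183499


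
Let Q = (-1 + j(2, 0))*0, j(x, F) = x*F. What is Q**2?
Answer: 0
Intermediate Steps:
j(x, F) = F*x
Q = 0 (Q = (-1 + 0*2)*0 = (-1 + 0)*0 = -1*0 = 0)
Q**2 = 0**2 = 0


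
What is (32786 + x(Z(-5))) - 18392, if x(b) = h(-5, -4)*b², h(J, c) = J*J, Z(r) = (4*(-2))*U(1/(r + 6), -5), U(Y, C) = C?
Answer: 54394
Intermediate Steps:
Z(r) = 40 (Z(r) = (4*(-2))*(-5) = -8*(-5) = 40)
h(J, c) = J²
x(b) = 25*b² (x(b) = (-5)²*b² = 25*b²)
(32786 + x(Z(-5))) - 18392 = (32786 + 25*40²) - 18392 = (32786 + 25*1600) - 18392 = (32786 + 40000) - 18392 = 72786 - 18392 = 54394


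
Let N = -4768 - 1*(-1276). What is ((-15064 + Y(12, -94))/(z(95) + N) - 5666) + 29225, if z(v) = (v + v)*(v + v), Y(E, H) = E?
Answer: 192049205/8152 ≈ 23559.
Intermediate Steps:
N = -3492 (N = -4768 + 1276 = -3492)
z(v) = 4*v**2 (z(v) = (2*v)*(2*v) = 4*v**2)
((-15064 + Y(12, -94))/(z(95) + N) - 5666) + 29225 = ((-15064 + 12)/(4*95**2 - 3492) - 5666) + 29225 = (-15052/(4*9025 - 3492) - 5666) + 29225 = (-15052/(36100 - 3492) - 5666) + 29225 = (-15052/32608 - 5666) + 29225 = (-15052*1/32608 - 5666) + 29225 = (-3763/8152 - 5666) + 29225 = -46192995/8152 + 29225 = 192049205/8152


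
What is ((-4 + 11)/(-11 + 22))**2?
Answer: 49/121 ≈ 0.40496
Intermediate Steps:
((-4 + 11)/(-11 + 22))**2 = (7/11)**2 = 49/121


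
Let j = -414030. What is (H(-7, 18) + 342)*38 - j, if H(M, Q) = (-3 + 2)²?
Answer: 427064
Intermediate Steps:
H(M, Q) = 1 (H(M, Q) = (-1)² = 1)
(H(-7, 18) + 342)*38 - j = (1 + 342)*38 - 1*(-414030) = 343*38 + 414030 = 13034 + 414030 = 427064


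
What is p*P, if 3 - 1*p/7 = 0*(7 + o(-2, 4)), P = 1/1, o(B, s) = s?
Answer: 21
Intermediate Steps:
P = 1
p = 21 (p = 21 - 0*(7 + 4) = 21 - 0*11 = 21 - 7*0 = 21 + 0 = 21)
p*P = 21*1 = 21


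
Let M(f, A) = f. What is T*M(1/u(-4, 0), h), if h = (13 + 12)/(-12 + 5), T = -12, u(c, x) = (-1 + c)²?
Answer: -12/25 ≈ -0.48000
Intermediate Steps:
h = -25/7 (h = 25/(-7) = 25*(-⅐) = -25/7 ≈ -3.5714)
T*M(1/u(-4, 0), h) = -12/(-1 - 4)² = -12/((-5)²) = -12/25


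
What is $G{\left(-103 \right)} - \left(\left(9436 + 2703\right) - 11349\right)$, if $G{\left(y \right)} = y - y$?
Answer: $-790$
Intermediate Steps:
$G{\left(y \right)} = 0$
$G{\left(-103 \right)} - \left(\left(9436 + 2703\right) - 11349\right) = 0 - \left(\left(9436 + 2703\right) - 11349\right) = 0 - \left(12139 - 11349\right) = 0 - 790 = -790$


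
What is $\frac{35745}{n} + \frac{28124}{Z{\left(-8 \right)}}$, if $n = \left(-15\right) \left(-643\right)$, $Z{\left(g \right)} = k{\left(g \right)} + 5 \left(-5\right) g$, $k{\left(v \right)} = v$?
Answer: $\frac{4635317}{30864} \approx 150.19$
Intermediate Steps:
$Z{\left(g \right)} = - 24 g$ ($Z{\left(g \right)} = g + 5 \left(-5\right) g = g - 25 g = - 24 g$)
$n = 9645$
$\frac{35745}{n} + \frac{28124}{Z{\left(-8 \right)}} = \frac{35745}{9645} + \frac{28124}{\left(-24\right) \left(-8\right)} = 35745 \cdot \frac{1}{9645} + \frac{28124}{192} = \frac{2383}{643} + 28124 \cdot \frac{1}{192} = \frac{2383}{643} + \frac{7031}{48} = \frac{4635317}{30864}$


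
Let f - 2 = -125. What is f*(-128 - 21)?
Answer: 18327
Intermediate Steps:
f = -123 (f = 2 - 125 = -123)
f*(-128 - 21) = -123*(-128 - 21) = -123*(-149) = 18327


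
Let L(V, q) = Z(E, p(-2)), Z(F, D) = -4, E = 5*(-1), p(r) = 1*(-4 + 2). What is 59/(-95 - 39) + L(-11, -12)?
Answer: -595/134 ≈ -4.4403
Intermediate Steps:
p(r) = -2 (p(r) = 1*(-2) = -2)
E = -5
L(V, q) = -4
59/(-95 - 39) + L(-11, -12) = 59/(-95 - 39) - 4 = 59/(-134) - 4 = -1/134*59 - 4 = -59/134 - 4 = -595/134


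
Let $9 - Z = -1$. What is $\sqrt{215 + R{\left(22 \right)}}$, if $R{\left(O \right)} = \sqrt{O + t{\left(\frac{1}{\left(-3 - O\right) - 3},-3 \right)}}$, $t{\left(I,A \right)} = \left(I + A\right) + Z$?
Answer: $\frac{\sqrt{42140 + 14 \sqrt{5677}}}{14} \approx 14.845$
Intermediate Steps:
$Z = 10$ ($Z = 9 - -1 = 9 + 1 = 10$)
$t{\left(I,A \right)} = 10 + A + I$ ($t{\left(I,A \right)} = \left(I + A\right) + 10 = \left(A + I\right) + 10 = 10 + A + I$)
$R{\left(O \right)} = \sqrt{7 + O + \frac{1}{-6 - O}}$ ($R{\left(O \right)} = \sqrt{O + \left(10 - 3 + \frac{1}{\left(-3 - O\right) - 3}\right)} = \sqrt{O + \left(10 - 3 + \frac{1}{-6 - O}\right)} = \sqrt{O + \left(7 + \frac{1}{-6 - O}\right)} = \sqrt{7 + O + \frac{1}{-6 - O}}$)
$\sqrt{215 + R{\left(22 \right)}} = \sqrt{215 + \sqrt{\frac{-1 + \left(6 + 22\right) \left(7 + 22\right)}{6 + 22}}} = \sqrt{215 + \sqrt{\frac{-1 + 28 \cdot 29}{28}}} = \sqrt{215 + \sqrt{\frac{-1 + 812}{28}}} = \sqrt{215 + \sqrt{\frac{1}{28} \cdot 811}} = \sqrt{215 + \sqrt{\frac{811}{28}}} = \sqrt{215 + \frac{\sqrt{5677}}{14}}$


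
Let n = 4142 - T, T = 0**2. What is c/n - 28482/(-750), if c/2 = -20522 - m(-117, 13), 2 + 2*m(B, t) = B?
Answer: 14546449/517750 ≈ 28.096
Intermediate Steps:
T = 0
n = 4142 (n = 4142 - 1*0 = 4142 + 0 = 4142)
m(B, t) = -1 + B/2
c = -40925 (c = 2*(-20522 - (-1 + (1/2)*(-117))) = 2*(-20522 - (-1 - 117/2)) = 2*(-20522 - 1*(-119/2)) = 2*(-20522 + 119/2) = 2*(-40925/2) = -40925)
c/n - 28482/(-750) = -40925/4142 - 28482/(-750) = -40925*1/4142 - 28482*(-1/750) = -40925/4142 + 4747/125 = 14546449/517750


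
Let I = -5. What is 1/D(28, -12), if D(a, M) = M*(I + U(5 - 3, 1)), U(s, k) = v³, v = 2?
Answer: -1/36 ≈ -0.027778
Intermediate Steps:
U(s, k) = 8 (U(s, k) = 2³ = 8)
D(a, M) = 3*M (D(a, M) = M*(-5 + 8) = M*3 = 3*M)
1/D(28, -12) = 1/(3*(-12)) = 1/(-36) = -1/36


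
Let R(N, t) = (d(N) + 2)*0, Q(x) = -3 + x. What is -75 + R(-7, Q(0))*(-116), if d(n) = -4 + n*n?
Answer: -75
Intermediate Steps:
d(n) = -4 + n²
R(N, t) = 0 (R(N, t) = ((-4 + N²) + 2)*0 = (-2 + N²)*0 = 0)
-75 + R(-7, Q(0))*(-116) = -75 + 0*(-116) = -75 + 0 = -75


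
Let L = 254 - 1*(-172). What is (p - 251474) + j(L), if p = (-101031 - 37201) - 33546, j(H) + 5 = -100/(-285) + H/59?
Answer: -1423387829/3363 ≈ -4.2325e+5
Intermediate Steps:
L = 426 (L = 254 + 172 = 426)
j(H) = -265/57 + H/59 (j(H) = -5 + (-100/(-285) + H/59) = -5 + (-100*(-1/285) + H*(1/59)) = -5 + (20/57 + H/59) = -265/57 + H/59)
p = -171778 (p = -138232 - 33546 = -171778)
(p - 251474) + j(L) = (-171778 - 251474) + (-265/57 + (1/59)*426) = -423252 + (-265/57 + 426/59) = -423252 + 8647/3363 = -1423387829/3363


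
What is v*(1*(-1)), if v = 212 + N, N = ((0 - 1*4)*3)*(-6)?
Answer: -284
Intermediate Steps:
N = 72 (N = ((0 - 4)*3)*(-6) = -4*3*(-6) = -12*(-6) = 72)
v = 284 (v = 212 + 72 = 284)
v*(1*(-1)) = 284*(1*(-1)) = 284*(-1) = -284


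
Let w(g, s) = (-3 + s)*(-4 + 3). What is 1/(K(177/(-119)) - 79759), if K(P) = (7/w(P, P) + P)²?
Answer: -4038094116/322074327355163 ≈ -1.2538e-5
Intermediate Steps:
w(g, s) = 3 - s (w(g, s) = (-3 + s)*(-1) = 3 - s)
K(P) = (P + 7/(3 - P))² (K(P) = (7/(3 - P) + P)² = (P + 7/(3 - P))²)
1/(K(177/(-119)) - 79759) = 1/((-7 + (177/(-119))*(-3 + 177/(-119)))²/(-3 + 177/(-119))² - 79759) = 1/((-7 + (177*(-1/119))*(-3 + 177*(-1/119)))²/(-3 + 177*(-1/119))² - 79759) = 1/((-7 - 177*(-3 - 177/119)/119)²/(-3 - 177/119)² - 79759) = 1/((-7 - 177/119*(-534/119))²/(-534/119)² - 79759) = 1/((-7 + 94518/14161)²*(14161/285156) - 79759) = 1/((-4609/14161)²*(14161/285156) - 79759) = 1/((21242881/200533921)*(14161/285156) - 79759) = 1/(21242881/4038094116 - 79759) = 1/(-322074327355163/4038094116) = -4038094116/322074327355163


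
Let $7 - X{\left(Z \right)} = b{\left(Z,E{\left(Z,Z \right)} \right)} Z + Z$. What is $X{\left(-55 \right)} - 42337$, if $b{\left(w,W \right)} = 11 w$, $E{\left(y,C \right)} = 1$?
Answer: $-75550$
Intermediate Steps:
$X{\left(Z \right)} = 7 - Z - 11 Z^{2}$ ($X{\left(Z \right)} = 7 - \left(11 Z Z + Z\right) = 7 - \left(11 Z^{2} + Z\right) = 7 - \left(Z + 11 Z^{2}\right) = 7 - Z - 11 Z^{2}$)
$X{\left(-55 \right)} - 42337 = \left(7 - -55 - 11 \left(-55\right)^{2}\right) - 42337 = \left(7 + 55 - 33275\right) - 42337 = -33213 - 42337 = -75550$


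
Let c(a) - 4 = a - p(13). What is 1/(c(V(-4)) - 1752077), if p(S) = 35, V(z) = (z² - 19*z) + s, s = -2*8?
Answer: -1/1752032 ≈ -5.7077e-7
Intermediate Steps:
s = -16
V(z) = -16 + z² - 19*z (V(z) = (z² - 19*z) - 16 = -16 + z² - 19*z)
c(a) = -31 + a (c(a) = 4 + (a - 1*35) = 4 + (a - 35) = 4 + (-35 + a) = -31 + a)
1/(c(V(-4)) - 1752077) = 1/((-31 + (-16 + (-4)² - 19*(-4))) - 1752077) = 1/((-31 + (-16 + 16 + 76)) - 1752077) = 1/((-31 + 76) - 1752077) = 1/(45 - 1752077) = 1/(-1752032) = -1/1752032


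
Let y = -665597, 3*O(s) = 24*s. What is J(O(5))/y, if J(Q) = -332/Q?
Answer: 83/6655970 ≈ 1.2470e-5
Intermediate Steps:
O(s) = 8*s (O(s) = (24*s)/3 = 8*s)
J(O(5))/y = -332/(8*5)/(-665597) = -332/40*(-1/665597) = -332*1/40*(-1/665597) = -83/10*(-1/665597) = 83/6655970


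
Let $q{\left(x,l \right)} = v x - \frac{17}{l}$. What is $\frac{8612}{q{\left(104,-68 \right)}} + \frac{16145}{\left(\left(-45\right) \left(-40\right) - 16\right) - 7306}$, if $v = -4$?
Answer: $- \frac{217070991}{9183086} \approx -23.638$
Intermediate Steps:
$q{\left(x,l \right)} = - \frac{17}{l} - 4 x$ ($q{\left(x,l \right)} = - 4 x - \frac{17}{l} = - \frac{17}{l} - 4 x$)
$\frac{8612}{q{\left(104,-68 \right)}} + \frac{16145}{\left(\left(-45\right) \left(-40\right) - 16\right) - 7306} = \frac{8612}{- \frac{17}{-68} - 416} + \frac{16145}{\left(\left(-45\right) \left(-40\right) - 16\right) - 7306} = \frac{8612}{\left(-17\right) \left(- \frac{1}{68}\right) - 416} + \frac{16145}{\left(1800 - 16\right) - 7306} = \frac{8612}{\frac{1}{4} - 416} + \frac{16145}{1784 - 7306} = \frac{8612}{- \frac{1663}{4}} + \frac{16145}{-5522} = 8612 \left(- \frac{4}{1663}\right) + 16145 \left(- \frac{1}{5522}\right) = - \frac{34448}{1663} - \frac{16145}{5522} = - \frac{217070991}{9183086}$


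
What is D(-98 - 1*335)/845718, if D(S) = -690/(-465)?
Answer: 23/13108629 ≈ 1.7546e-6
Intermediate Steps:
D(S) = 46/31 (D(S) = -690*(-1/465) = 46/31)
D(-98 - 1*335)/845718 = (46/31)/845718 = (46/31)*(1/845718) = 23/13108629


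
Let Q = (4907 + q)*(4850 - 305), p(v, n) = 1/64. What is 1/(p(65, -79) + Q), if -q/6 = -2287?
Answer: 64/5418803521 ≈ 1.1811e-8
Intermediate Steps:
q = 13722 (q = -6*(-2287) = 13722)
p(v, n) = 1/64
Q = 84668805 (Q = (4907 + 13722)*(4850 - 305) = 18629*4545 = 84668805)
1/(p(65, -79) + Q) = 1/(1/64 + 84668805) = 1/(5418803521/64) = 64/5418803521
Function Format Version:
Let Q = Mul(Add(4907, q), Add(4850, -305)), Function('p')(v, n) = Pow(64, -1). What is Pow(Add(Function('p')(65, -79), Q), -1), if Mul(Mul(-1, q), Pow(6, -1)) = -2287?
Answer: Rational(64, 5418803521) ≈ 1.1811e-8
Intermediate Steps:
q = 13722 (q = Mul(-6, -2287) = 13722)
Function('p')(v, n) = Rational(1, 64)
Q = 84668805 (Q = Mul(Add(4907, 13722), Add(4850, -305)) = Mul(18629, 4545) = 84668805)
Pow(Add(Function('p')(65, -79), Q), -1) = Pow(Add(Rational(1, 64), 84668805), -1) = Pow(Rational(5418803521, 64), -1) = Rational(64, 5418803521)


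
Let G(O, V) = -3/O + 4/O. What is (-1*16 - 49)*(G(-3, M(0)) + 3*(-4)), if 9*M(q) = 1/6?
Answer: 2405/3 ≈ 801.67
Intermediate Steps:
M(q) = 1/54 (M(q) = (1/6)/9 = (1*(⅙))/9 = (⅑)*(⅙) = 1/54)
G(O, V) = 1/O
(-1*16 - 49)*(G(-3, M(0)) + 3*(-4)) = (-1*16 - 49)*(1/(-3) + 3*(-4)) = (-16 - 49)*(-⅓ - 12) = -65*(-37/3) = 2405/3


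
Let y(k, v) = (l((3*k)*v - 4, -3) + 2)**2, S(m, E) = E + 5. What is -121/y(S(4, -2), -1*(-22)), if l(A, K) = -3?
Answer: -121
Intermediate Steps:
S(m, E) = 5 + E
y(k, v) = 1 (y(k, v) = (-3 + 2)**2 = (-1)**2 = 1)
-121/y(S(4, -2), -1*(-22)) = -121/1 = -121*1 = -121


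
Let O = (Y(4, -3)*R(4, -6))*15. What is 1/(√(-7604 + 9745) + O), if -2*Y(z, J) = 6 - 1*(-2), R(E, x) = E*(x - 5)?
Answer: 2640/6967459 - √2141/6967459 ≈ 0.00037226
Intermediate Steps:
R(E, x) = E*(-5 + x)
Y(z, J) = -4 (Y(z, J) = -(6 - 1*(-2))/2 = -(6 + 2)/2 = -½*8 = -4)
O = 2640 (O = -16*(-5 - 6)*15 = -16*(-11)*15 = -4*(-44)*15 = 176*15 = 2640)
1/(√(-7604 + 9745) + O) = 1/(√(-7604 + 9745) + 2640) = 1/(√2141 + 2640) = 1/(2640 + √2141)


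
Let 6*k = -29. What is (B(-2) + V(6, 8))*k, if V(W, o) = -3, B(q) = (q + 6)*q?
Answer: 319/6 ≈ 53.167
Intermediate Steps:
B(q) = q*(6 + q) (B(q) = (6 + q)*q = q*(6 + q))
k = -29/6 (k = (⅙)*(-29) = -29/6 ≈ -4.8333)
(B(-2) + V(6, 8))*k = (-2*(6 - 2) - 3)*(-29/6) = (-2*4 - 3)*(-29/6) = (-8 - 3)*(-29/6) = -11*(-29/6) = 319/6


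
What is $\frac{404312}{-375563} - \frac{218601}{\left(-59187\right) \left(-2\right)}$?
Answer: $- \frac{43319492017}{14818964854} \approx -2.9232$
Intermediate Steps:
$\frac{404312}{-375563} - \frac{218601}{\left(-59187\right) \left(-2\right)} = 404312 \left(- \frac{1}{375563}\right) - \frac{218601}{118374} = - \frac{404312}{375563} - \frac{72867}{39458} = - \frac{43319492017}{14818964854}$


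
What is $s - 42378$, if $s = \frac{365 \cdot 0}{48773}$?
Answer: $-42378$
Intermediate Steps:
$s = 0$ ($s = 0 \cdot \frac{1}{48773} = 0$)
$s - 42378 = 0 - 42378 = -42378$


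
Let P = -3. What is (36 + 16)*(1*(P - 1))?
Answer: -208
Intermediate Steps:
(36 + 16)*(1*(P - 1)) = (36 + 16)*(1*(-3 - 1)) = 52*(1*(-4)) = 52*(-4) = -208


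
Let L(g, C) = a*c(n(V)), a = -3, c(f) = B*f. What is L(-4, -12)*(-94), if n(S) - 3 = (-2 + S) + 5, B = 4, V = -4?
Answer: 2256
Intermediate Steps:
n(S) = 6 + S (n(S) = 3 + ((-2 + S) + 5) = 3 + (3 + S) = 6 + S)
c(f) = 4*f
L(g, C) = -24 (L(g, C) = -12*(6 - 4) = -12*2 = -3*8 = -24)
L(-4, -12)*(-94) = -24*(-94) = 2256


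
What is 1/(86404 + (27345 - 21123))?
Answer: 1/92626 ≈ 1.0796e-5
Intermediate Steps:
1/(86404 + (27345 - 21123)) = 1/(86404 + 6222) = 1/92626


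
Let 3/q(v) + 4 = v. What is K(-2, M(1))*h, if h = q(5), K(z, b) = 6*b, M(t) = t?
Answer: 18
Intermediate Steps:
q(v) = 3/(-4 + v)
h = 3 (h = 3/(-4 + 5) = 3/1 = 3*1 = 3)
K(-2, M(1))*h = (6*1)*3 = 6*3 = 18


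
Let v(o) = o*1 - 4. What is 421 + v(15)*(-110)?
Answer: -789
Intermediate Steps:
v(o) = -4 + o (v(o) = o - 4 = -4 + o)
421 + v(15)*(-110) = 421 + (-4 + 15)*(-110) = 421 + 11*(-110) = 421 - 1210 = -789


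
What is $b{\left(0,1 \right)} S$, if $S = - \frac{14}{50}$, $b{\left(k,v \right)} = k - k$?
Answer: $0$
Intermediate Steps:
$b{\left(k,v \right)} = 0$
$S = - \frac{7}{25}$ ($S = \left(-14\right) \frac{1}{50} = - \frac{7}{25} \approx -0.28$)
$b{\left(0,1 \right)} S = 0 \left(- \frac{7}{25}\right) = 0$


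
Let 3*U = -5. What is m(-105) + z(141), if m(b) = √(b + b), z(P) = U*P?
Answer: -235 + I*√210 ≈ -235.0 + 14.491*I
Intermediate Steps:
U = -5/3 (U = (⅓)*(-5) = -5/3 ≈ -1.6667)
z(P) = -5*P/3
m(b) = √2*√b (m(b) = √(2*b) = √2*√b)
m(-105) + z(141) = √2*√(-105) - 5/3*141 = √2*(I*√105) - 235 = I*√210 - 235 = -235 + I*√210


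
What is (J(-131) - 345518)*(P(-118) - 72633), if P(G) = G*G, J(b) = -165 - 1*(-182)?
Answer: 20284018209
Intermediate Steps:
J(b) = 17 (J(b) = -165 + 182 = 17)
P(G) = G²
(J(-131) - 345518)*(P(-118) - 72633) = (17 - 345518)*((-118)² - 72633) = -345501*(13924 - 72633) = -345501*(-58709) = 20284018209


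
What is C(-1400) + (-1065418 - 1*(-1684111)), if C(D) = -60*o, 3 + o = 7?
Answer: 618453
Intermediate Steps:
o = 4 (o = -3 + 7 = 4)
C(D) = -240 (C(D) = -60*4 = -240)
C(-1400) + (-1065418 - 1*(-1684111)) = -240 + (-1065418 - 1*(-1684111)) = -240 + (-1065418 + 1684111) = -240 + 618693 = 618453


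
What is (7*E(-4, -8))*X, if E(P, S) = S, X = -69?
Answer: 3864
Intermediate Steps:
(7*E(-4, -8))*X = (7*(-8))*(-69) = -56*(-69) = 3864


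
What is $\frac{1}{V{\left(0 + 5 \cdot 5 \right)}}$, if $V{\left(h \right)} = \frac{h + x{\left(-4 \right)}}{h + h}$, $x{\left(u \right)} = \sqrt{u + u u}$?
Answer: $\frac{1250}{613} - \frac{100 \sqrt{3}}{613} \approx 1.7566$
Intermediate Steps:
$x{\left(u \right)} = \sqrt{u + u^{2}}$
$V{\left(h \right)} = \frac{h + 2 \sqrt{3}}{2 h}$ ($V{\left(h \right)} = \frac{h + \sqrt{- 4 \left(1 - 4\right)}}{h + h} = \frac{h + \sqrt{\left(-4\right) \left(-3\right)}}{2 h} = \left(h + \sqrt{12}\right) \frac{1}{2 h} = \left(h + 2 \sqrt{3}\right) \frac{1}{2 h} = \frac{h + 2 \sqrt{3}}{2 h}$)
$\frac{1}{V{\left(0 + 5 \cdot 5 \right)}} = \frac{1}{\frac{1}{0 + 5 \cdot 5} \left(\sqrt{3} + \frac{0 + 5 \cdot 5}{2}\right)} = \frac{1}{\frac{1}{0 + 25} \left(\sqrt{3} + \frac{0 + 25}{2}\right)} = \frac{1}{\frac{1}{25} \left(\sqrt{3} + \frac{1}{2} \cdot 25\right)} = \frac{1}{\frac{1}{25} \left(\sqrt{3} + \frac{25}{2}\right)} = \frac{1}{\frac{1}{25} \left(\frac{25}{2} + \sqrt{3}\right)} = \frac{1}{\frac{1}{2} + \frac{\sqrt{3}}{25}}$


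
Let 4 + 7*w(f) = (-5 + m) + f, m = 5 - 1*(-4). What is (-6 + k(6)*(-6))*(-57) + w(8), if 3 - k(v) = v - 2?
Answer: 8/7 ≈ 1.1429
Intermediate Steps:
m = 9 (m = 5 + 4 = 9)
k(v) = 5 - v (k(v) = 3 - (v - 2) = 3 - (-2 + v) = 3 + (2 - v) = 5 - v)
w(f) = f/7 (w(f) = -4/7 + ((-5 + 9) + f)/7 = -4/7 + (4 + f)/7 = -4/7 + (4/7 + f/7) = f/7)
(-6 + k(6)*(-6))*(-57) + w(8) = (-6 + (5 - 1*6)*(-6))*(-57) + (⅐)*8 = (-6 + (5 - 6)*(-6))*(-57) + 8/7 = (-6 - 1*(-6))*(-57) + 8/7 = (-6 + 6)*(-57) + 8/7 = 0*(-57) + 8/7 = 0 + 8/7 = 8/7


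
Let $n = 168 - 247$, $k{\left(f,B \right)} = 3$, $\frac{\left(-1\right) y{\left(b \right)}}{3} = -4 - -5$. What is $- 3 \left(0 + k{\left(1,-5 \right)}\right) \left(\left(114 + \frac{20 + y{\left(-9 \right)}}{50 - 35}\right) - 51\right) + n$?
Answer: $- \frac{3281}{5} \approx -656.2$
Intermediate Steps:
$y{\left(b \right)} = -3$ ($y{\left(b \right)} = - 3 \left(-4 - -5\right) = - 3 \left(-4 + 5\right) = \left(-3\right) 1 = -3$)
$n = -79$
$- 3 \left(0 + k{\left(1,-5 \right)}\right) \left(\left(114 + \frac{20 + y{\left(-9 \right)}}{50 - 35}\right) - 51\right) + n = - 3 \left(0 + 3\right) \left(\left(114 + \frac{20 - 3}{50 - 35}\right) - 51\right) - 79 = \left(-3\right) 3 \left(\left(114 + \frac{17}{15}\right) - 51\right) - 79 = - 9 \left(\left(114 + 17 \cdot \frac{1}{15}\right) - 51\right) - 79 = - 9 \left(\left(114 + \frac{17}{15}\right) - 51\right) - 79 = - 9 \left(\frac{1727}{15} - 51\right) - 79 = \left(-9\right) \frac{962}{15} - 79 = - \frac{2886}{5} - 79 = - \frac{3281}{5}$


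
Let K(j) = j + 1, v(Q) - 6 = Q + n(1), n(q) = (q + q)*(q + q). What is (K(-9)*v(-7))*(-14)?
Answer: 336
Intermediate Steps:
n(q) = 4*q**2 (n(q) = (2*q)*(2*q) = 4*q**2)
v(Q) = 10 + Q (v(Q) = 6 + (Q + 4*1**2) = 6 + (Q + 4*1) = 6 + (Q + 4) = 6 + (4 + Q) = 10 + Q)
K(j) = 1 + j
(K(-9)*v(-7))*(-14) = ((1 - 9)*(10 - 7))*(-14) = -8*3*(-14) = -24*(-14) = 336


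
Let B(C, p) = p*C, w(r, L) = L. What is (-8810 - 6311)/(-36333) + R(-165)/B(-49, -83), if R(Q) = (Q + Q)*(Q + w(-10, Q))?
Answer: 4018160807/147766311 ≈ 27.193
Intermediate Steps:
B(C, p) = C*p
R(Q) = 4*Q**2 (R(Q) = (Q + Q)*(Q + Q) = (2*Q)*(2*Q) = 4*Q**2)
(-8810 - 6311)/(-36333) + R(-165)/B(-49, -83) = (-8810 - 6311)/(-36333) + (4*(-165)**2)/((-49*(-83))) = -15121*(-1/36333) + (4*27225)/4067 = 15121/36333 + 108900*(1/4067) = 15121/36333 + 108900/4067 = 4018160807/147766311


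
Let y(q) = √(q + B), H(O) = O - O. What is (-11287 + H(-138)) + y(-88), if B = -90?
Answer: -11287 + I*√178 ≈ -11287.0 + 13.342*I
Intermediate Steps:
H(O) = 0
y(q) = √(-90 + q) (y(q) = √(q - 90) = √(-90 + q))
(-11287 + H(-138)) + y(-88) = (-11287 + 0) + √(-90 - 88) = -11287 + √(-178) = -11287 + I*√178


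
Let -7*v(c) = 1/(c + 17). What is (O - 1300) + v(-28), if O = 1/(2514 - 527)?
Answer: -198896636/152999 ≈ -1300.0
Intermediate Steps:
v(c) = -1/(7*(17 + c)) (v(c) = -1/(7*(c + 17)) = -1/(7*(17 + c)))
O = 1/1987 ≈ 0.00050327
(O - 1300) + v(-28) = (1/1987 - 1300) - 1/(119 + 7*(-28)) = -2583099/1987 - 1/(119 - 196) = -2583099/1987 - 1/(-77) = -2583099/1987 - 1*(-1/77) = -2583099/1987 + 1/77 = -198896636/152999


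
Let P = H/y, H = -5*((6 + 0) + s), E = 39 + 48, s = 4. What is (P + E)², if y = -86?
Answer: 14182756/1849 ≈ 7670.5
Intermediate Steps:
E = 87
H = -50 (H = -5*((6 + 0) + 4) = -5*(6 + 4) = -5*10 = -50)
P = 25/43 (P = -50/(-86) = -50*(-1/86) = 25/43 ≈ 0.58140)
(P + E)² = (25/43 + 87)² = (3766/43)² = 14182756/1849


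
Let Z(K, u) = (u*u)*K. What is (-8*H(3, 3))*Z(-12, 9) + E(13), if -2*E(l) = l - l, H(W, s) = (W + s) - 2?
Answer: 31104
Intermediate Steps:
Z(K, u) = K*u² (Z(K, u) = u²*K = K*u²)
H(W, s) = -2 + W + s
E(l) = 0 (E(l) = -(l - l)/2 = -½*0 = 0)
(-8*H(3, 3))*Z(-12, 9) + E(13) = (-8*(-2 + 3 + 3))*(-12*9²) + 0 = (-8*4)*(-12*81) + 0 = -32*(-972) + 0 = 31104 + 0 = 31104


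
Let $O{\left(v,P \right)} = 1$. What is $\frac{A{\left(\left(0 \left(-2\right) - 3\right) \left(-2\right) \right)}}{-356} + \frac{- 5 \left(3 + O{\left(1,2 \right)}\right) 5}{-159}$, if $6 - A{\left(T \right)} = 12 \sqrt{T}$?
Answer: $\frac{17323}{28302} + \frac{3 \sqrt{6}}{89} \approx 0.69464$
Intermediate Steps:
$A{\left(T \right)} = 6 - 12 \sqrt{T}$
$\frac{A{\left(\left(0 \left(-2\right) - 3\right) \left(-2\right) \right)}}{-356} + \frac{- 5 \left(3 + O{\left(1,2 \right)}\right) 5}{-159} = \frac{6 - 12 \sqrt{\left(0 \left(-2\right) - 3\right) \left(-2\right)}}{-356} + \frac{- 5 \left(3 + 1\right) 5}{-159} = \left(6 - 12 \sqrt{\left(0 - 3\right) \left(-2\right)}\right) \left(- \frac{1}{356}\right) + \left(-5\right) 4 \cdot 5 \left(- \frac{1}{159}\right) = \left(6 - 12 \sqrt{\left(-3\right) \left(-2\right)}\right) \left(- \frac{1}{356}\right) + \left(-20\right) 5 \left(- \frac{1}{159}\right) = \left(6 - 12 \sqrt{6}\right) \left(- \frac{1}{356}\right) - - \frac{100}{159} = \left(- \frac{3}{178} + \frac{3 \sqrt{6}}{89}\right) + \frac{100}{159} = \frac{17323}{28302} + \frac{3 \sqrt{6}}{89}$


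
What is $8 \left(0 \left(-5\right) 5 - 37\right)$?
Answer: $-296$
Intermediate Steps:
$8 \left(0 \left(-5\right) 5 - 37\right) = 8 \left(0 \cdot 5 - 37\right) = 8 \left(0 - 37\right) = 8 \left(-37\right) = -296$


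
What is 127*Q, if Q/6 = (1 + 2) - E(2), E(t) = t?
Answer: 762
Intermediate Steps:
Q = 6 (Q = 6*((1 + 2) - 1*2) = 6*(3 - 2) = 6*1 = 6)
127*Q = 127*6 = 762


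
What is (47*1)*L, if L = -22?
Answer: -1034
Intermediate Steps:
(47*1)*L = (47*1)*(-22) = 47*(-22) = -1034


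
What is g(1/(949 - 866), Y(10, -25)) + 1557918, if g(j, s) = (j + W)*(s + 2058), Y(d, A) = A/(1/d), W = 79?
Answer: 141164058/83 ≈ 1.7008e+6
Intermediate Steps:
Y(d, A) = A*d
g(j, s) = (79 + j)*(2058 + s) (g(j, s) = (j + 79)*(s + 2058) = (79 + j)*(2058 + s))
g(1/(949 - 866), Y(10, -25)) + 1557918 = (162582 + 79*(-25*10) + 2058/(949 - 866) + (-25*10)/(949 - 866)) + 1557918 = (162582 + 79*(-250) + 2058/83 - 250/83) + 1557918 = (162582 - 19750 + 2058*(1/83) + (1/83)*(-250)) + 1557918 = (162582 - 19750 + 2058/83 - 250/83) + 1557918 = 11856864/83 + 1557918 = 141164058/83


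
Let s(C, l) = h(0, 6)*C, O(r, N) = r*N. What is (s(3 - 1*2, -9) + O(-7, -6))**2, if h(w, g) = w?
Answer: 1764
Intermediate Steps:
O(r, N) = N*r
s(C, l) = 0 (s(C, l) = 0*C = 0)
(s(3 - 1*2, -9) + O(-7, -6))**2 = (0 - 6*(-7))**2 = (0 + 42)**2 = 42**2 = 1764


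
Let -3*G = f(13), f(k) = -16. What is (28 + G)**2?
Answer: 10000/9 ≈ 1111.1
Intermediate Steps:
G = 16/3 (G = -1/3*(-16) = 16/3 ≈ 5.3333)
(28 + G)**2 = (28 + 16/3)**2 = (100/3)**2 = 10000/9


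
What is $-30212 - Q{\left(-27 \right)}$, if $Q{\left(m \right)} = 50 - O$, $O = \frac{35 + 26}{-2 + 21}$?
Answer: $- \frac{574917}{19} \approx -30259.0$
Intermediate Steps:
$O = \frac{61}{19} \approx 3.2105$
$Q{\left(m \right)} = \frac{889}{19}$ ($Q{\left(m \right)} = 50 - \frac{61}{19} = \frac{889}{19}$)
$-30212 - Q{\left(-27 \right)} = -30212 - \frac{889}{19} = - \frac{574917}{19}$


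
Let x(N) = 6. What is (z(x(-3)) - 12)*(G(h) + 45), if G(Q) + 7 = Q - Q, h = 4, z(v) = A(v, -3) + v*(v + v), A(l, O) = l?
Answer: 2508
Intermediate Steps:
z(v) = v + 2*v² (z(v) = v + v*(v + v) = v + v*(2*v) = v + 2*v²)
G(Q) = -7 (G(Q) = -7 + (Q - Q) = -7 + 0 = -7)
(z(x(-3)) - 12)*(G(h) + 45) = (6*(1 + 2*6) - 12)*(-7 + 45) = (6*(1 + 12) - 12)*38 = (6*13 - 12)*38 = (78 - 12)*38 = 66*38 = 2508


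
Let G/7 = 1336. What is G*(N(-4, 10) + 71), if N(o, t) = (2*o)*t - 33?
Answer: -392784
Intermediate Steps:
N(o, t) = -33 + 2*o*t (N(o, t) = 2*o*t - 33 = -33 + 2*o*t)
G = 9352 (G = 7*1336 = 9352)
G*(N(-4, 10) + 71) = 9352*((-33 + 2*(-4)*10) + 71) = 9352*((-33 - 80) + 71) = 9352*(-113 + 71) = 9352*(-42) = -392784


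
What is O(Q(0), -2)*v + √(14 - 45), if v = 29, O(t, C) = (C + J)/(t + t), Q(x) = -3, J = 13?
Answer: -319/6 + I*√31 ≈ -53.167 + 5.5678*I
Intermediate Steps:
O(t, C) = (13 + C)/(2*t) (O(t, C) = (C + 13)/(t + t) = (13 + C)/((2*t)) = (13 + C)*(1/(2*t)) = (13 + C)/(2*t))
O(Q(0), -2)*v + √(14 - 45) = ((½)*(13 - 2)/(-3))*29 + √(14 - 45) = ((½)*(-⅓)*11)*29 + √(-31) = -11/6*29 + I*√31 = -319/6 + I*√31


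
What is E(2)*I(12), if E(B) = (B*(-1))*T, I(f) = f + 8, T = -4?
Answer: 160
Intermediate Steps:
I(f) = 8 + f
E(B) = 4*B (E(B) = (B*(-1))*(-4) = -B*(-4) = 4*B)
E(2)*I(12) = (4*2)*(8 + 12) = 8*20 = 160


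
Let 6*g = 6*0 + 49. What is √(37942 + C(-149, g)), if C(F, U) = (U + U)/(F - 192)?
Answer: √39707353191/1023 ≈ 194.79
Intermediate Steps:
g = 49/6 (g = (6*0 + 49)/6 = (0 + 49)/6 = (⅙)*49 = 49/6 ≈ 8.1667)
C(F, U) = 2*U/(-192 + F) (C(F, U) = (2*U)/(-192 + F) = 2*U/(-192 + F))
√(37942 + C(-149, g)) = √(37942 + 2*(49/6)/(-192 - 149)) = √(37942 + 2*(49/6)/(-341)) = √(37942 + 2*(49/6)*(-1/341)) = √(37942 - 49/1023) = √(38814617/1023) = √39707353191/1023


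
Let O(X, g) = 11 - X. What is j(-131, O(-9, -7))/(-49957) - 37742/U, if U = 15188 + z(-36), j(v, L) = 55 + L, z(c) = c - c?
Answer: -943308097/379373458 ≈ -2.4865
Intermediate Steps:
z(c) = 0
U = 15188 (U = 15188 + 0 = 15188)
j(-131, O(-9, -7))/(-49957) - 37742/U = (55 + (11 - 1*(-9)))/(-49957) - 37742/15188 = (55 + (11 + 9))*(-1/49957) - 37742*1/15188 = (55 + 20)*(-1/49957) - 18871/7594 = 75*(-1/49957) - 18871/7594 = -75/49957 - 18871/7594 = -943308097/379373458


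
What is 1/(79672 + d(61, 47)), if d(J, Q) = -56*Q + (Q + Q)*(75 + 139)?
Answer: 1/97156 ≈ 1.0293e-5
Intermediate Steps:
d(J, Q) = 372*Q (d(J, Q) = -56*Q + (2*Q)*214 = -56*Q + 428*Q = 372*Q)
1/(79672 + d(61, 47)) = 1/(79672 + 372*47) = 1/(79672 + 17484) = 1/97156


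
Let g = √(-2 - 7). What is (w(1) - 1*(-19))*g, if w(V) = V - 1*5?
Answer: 45*I ≈ 45.0*I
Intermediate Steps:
w(V) = -5 + V (w(V) = V - 5 = -5 + V)
g = 3*I (g = √(-9) = 3*I ≈ 3.0*I)
(w(1) - 1*(-19))*g = ((-5 + 1) - 1*(-19))*(3*I) = (-4 + 19)*(3*I) = 15*(3*I) = 45*I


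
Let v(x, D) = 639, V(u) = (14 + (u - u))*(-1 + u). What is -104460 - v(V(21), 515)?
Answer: -105099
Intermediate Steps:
V(u) = -14 + 14*u (V(u) = (14 + 0)*(-1 + u) = 14*(-1 + u) = -14 + 14*u)
-104460 - v(V(21), 515) = -104460 - 1*639 = -104460 - 639 = -105099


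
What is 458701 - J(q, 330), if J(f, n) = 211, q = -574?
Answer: 458490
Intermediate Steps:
458701 - J(q, 330) = 458701 - 1*211 = 458701 - 211 = 458490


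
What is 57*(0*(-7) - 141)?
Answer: -8037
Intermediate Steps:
57*(0*(-7) - 141) = 57*(0 - 141) = 57*(-141) = -8037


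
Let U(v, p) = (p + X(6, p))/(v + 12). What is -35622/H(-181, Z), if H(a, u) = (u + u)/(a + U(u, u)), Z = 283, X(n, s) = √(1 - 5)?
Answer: 945977832/83485 - 35622*I/83485 ≈ 11331.0 - 0.42669*I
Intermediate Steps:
X(n, s) = 2*I (X(n, s) = √(-4) = 2*I)
U(v, p) = (p + 2*I)/(12 + v) (U(v, p) = (p + 2*I)/(v + 12) = (p + 2*I)/(12 + v))
H(a, u) = 2*u/(a + (u + 2*I)/(12 + u)) (H(a, u) = (u + u)/(a + (u + 2*I)/(12 + u)) = (2*u)/(a + (u + 2*I)/(12 + u)) = 2*u/(a + (u + 2*I)/(12 + u)))
-35622/H(-181, Z) = -35622*(283 + 2*I - 181*(12 + 283))/(566*(12 + 283)) = -(-945977832/83485 + 35622*I/83485) = -35622*705221137*(-2217027660/705221137 + 83485*I/705221137)/6969745225 = -25121387342214*(-2217027660/705221137 + 83485*I/705221137)/6969745225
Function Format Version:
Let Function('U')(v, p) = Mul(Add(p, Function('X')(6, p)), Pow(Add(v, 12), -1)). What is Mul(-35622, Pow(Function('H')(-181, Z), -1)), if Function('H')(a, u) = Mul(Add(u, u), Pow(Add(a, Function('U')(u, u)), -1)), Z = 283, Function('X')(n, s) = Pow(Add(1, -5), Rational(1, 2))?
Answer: Add(Rational(945977832, 83485), Mul(Rational(-35622, 83485), I)) ≈ Add(11331., Mul(-0.42669, I))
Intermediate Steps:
Function('X')(n, s) = Mul(2, I) (Function('X')(n, s) = Pow(-4, Rational(1, 2)) = Mul(2, I))
Function('U')(v, p) = Mul(Pow(Add(12, v), -1), Add(p, Mul(2, I))) (Function('U')(v, p) = Mul(Add(p, Mul(2, I)), Pow(Add(v, 12), -1)) = Mul(Add(p, Mul(2, I)), Pow(Add(12, v), -1)) = Mul(Pow(Add(12, v), -1), Add(p, Mul(2, I))))
Function('H')(a, u) = Mul(2, u, Pow(Add(a, Mul(Pow(Add(12, u), -1), Add(u, Mul(2, I)))), -1)) (Function('H')(a, u) = Mul(Add(u, u), Pow(Add(a, Mul(Pow(Add(12, u), -1), Add(u, Mul(2, I)))), -1)) = Mul(Mul(2, u), Pow(Add(a, Mul(Pow(Add(12, u), -1), Add(u, Mul(2, I)))), -1)) = Mul(2, u, Pow(Add(a, Mul(Pow(Add(12, u), -1), Add(u, Mul(2, I)))), -1)))
Mul(-35622, Pow(Function('H')(-181, Z), -1)) = Mul(-35622, Pow(Mul(2, 283, Pow(Add(283, Mul(2, I), Mul(-181, Add(12, 283))), -1), Add(12, 283)), -1)) = Mul(-35622, Pow(Mul(2, 283, Pow(Add(283, Mul(2, I), Mul(-181, 295)), -1), 295), -1)) = Mul(-35622, Pow(Mul(2, 283, Pow(Add(283, Mul(2, I), -53395), -1), 295), -1)) = Mul(-35622, Pow(Mul(2, 283, Pow(Add(-53112, Mul(2, I)), -1), 295), -1)) = Mul(-35622, Pow(Mul(2, 283, Mul(Rational(1, 2820884548), Add(-53112, Mul(-2, I))), 295), -1)) = Mul(-35622, Pow(Add(Rational(-2217027660, 705221137), Mul(Rational(-83485, 705221137), I)), -1)) = Mul(-35622, Mul(Rational(705221137, 6969745225), Add(Rational(-2217027660, 705221137), Mul(Rational(83485, 705221137), I)))) = Mul(Rational(-25121387342214, 6969745225), Add(Rational(-2217027660, 705221137), Mul(Rational(83485, 705221137), I)))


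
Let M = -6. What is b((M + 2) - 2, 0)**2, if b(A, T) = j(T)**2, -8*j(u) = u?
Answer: 0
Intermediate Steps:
j(u) = -u/8
b(A, T) = T**2/64 (b(A, T) = (-T/8)**2 = T**2/64)
b((M + 2) - 2, 0)**2 = ((1/64)*0**2)**2 = ((1/64)*0)**2 = 0**2 = 0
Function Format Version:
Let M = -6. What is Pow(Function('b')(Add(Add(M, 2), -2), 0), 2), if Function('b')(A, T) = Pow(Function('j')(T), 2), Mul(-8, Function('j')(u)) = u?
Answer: 0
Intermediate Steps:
Function('j')(u) = Mul(Rational(-1, 8), u)
Function('b')(A, T) = Mul(Rational(1, 64), Pow(T, 2)) (Function('b')(A, T) = Pow(Mul(Rational(-1, 8), T), 2) = Mul(Rational(1, 64), Pow(T, 2)))
Pow(Function('b')(Add(Add(M, 2), -2), 0), 2) = Pow(Mul(Rational(1, 64), Pow(0, 2)), 2) = Pow(Mul(Rational(1, 64), 0), 2) = Pow(0, 2) = 0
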